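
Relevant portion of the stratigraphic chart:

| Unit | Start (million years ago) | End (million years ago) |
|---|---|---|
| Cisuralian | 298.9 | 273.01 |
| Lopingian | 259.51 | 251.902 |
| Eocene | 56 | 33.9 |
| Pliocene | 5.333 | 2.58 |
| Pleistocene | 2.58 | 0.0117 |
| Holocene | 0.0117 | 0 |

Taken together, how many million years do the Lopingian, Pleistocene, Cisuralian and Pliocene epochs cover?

Duration is start − end for each: (259.51 − 251.902) + (2.58 − 0.0117) + (298.9 − 273.01) + (5.333 − 2.58).
That is 7.608 + 2.5683 + 25.89 + 2.753, which totals 38.8193 million years.

38.8193 million years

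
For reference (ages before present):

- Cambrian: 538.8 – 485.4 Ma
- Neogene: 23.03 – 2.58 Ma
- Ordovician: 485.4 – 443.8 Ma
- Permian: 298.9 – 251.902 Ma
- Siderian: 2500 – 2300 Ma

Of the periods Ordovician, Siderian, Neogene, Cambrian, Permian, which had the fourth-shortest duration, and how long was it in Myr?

Start − end for each: Ordovician 485.4 − 443.8 = 41.6; Siderian 2500 − 2300 = 200; Neogene 23.03 − 2.58 = 20.45; Cambrian 538.8 − 485.4 = 53.4; Permian 298.9 − 251.902 = 46.998.
Ranking these from shortest: Neogene < Ordovician < Permian < Cambrian < Siderian.
Position 4 in that ranking is Cambrian, which lasted 53.4 Myr.

Cambrian, 53.4 million years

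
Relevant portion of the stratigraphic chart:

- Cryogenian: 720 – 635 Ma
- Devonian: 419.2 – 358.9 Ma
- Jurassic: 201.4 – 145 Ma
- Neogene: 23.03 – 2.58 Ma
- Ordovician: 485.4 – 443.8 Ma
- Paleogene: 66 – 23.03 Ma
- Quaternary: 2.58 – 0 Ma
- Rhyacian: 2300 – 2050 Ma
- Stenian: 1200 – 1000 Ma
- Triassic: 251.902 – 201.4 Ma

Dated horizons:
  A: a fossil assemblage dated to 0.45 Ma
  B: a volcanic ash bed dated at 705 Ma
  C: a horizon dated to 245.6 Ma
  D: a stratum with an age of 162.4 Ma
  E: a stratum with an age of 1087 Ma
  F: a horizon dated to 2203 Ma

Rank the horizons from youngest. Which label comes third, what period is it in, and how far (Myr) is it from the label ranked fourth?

Sorted youngest-first by Ma: A (0.45), D (162.4), C (245.6), B (705), E (1087), F (2203).
The third youngest is C at 245.6 Ma, which lies in 251.902–201.4 Ma: the Triassic.
The fourth youngest is B at 705 Ma; separation = |245.6 − 705| = 459.4 Myr.

C, in the Triassic; 459.4 million years to B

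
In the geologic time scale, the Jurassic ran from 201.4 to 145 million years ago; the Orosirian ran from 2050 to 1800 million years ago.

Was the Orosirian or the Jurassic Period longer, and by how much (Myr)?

Orosirian: 2050 − 1800 = 250 Myr.
Jurassic: 201.4 − 145 = 56.4 Myr.
Difference: 250 − 56.4 = 193.6 Myr, so the Orosirian was longer.

Orosirian, by 193.6 million years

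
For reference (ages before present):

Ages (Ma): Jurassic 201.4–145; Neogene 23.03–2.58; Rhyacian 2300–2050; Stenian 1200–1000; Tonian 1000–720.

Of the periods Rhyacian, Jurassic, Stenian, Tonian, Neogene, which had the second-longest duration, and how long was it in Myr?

Start − end for each: Rhyacian 2300 − 2050 = 250; Jurassic 201.4 − 145 = 56.4; Stenian 1200 − 1000 = 200; Tonian 1000 − 720 = 280; Neogene 23.03 − 2.58 = 20.45.
Ranking these from longest: Tonian > Rhyacian > Stenian > Jurassic > Neogene.
Position 2 in that ranking is Rhyacian, which lasted 250 Myr.

Rhyacian, 250 million years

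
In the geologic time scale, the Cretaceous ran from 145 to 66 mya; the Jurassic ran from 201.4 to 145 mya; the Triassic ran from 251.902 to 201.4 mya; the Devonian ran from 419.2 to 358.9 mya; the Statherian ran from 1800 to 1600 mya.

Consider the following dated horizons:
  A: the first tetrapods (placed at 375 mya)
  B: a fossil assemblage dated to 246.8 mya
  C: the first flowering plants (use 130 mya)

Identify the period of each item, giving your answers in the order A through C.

A — Devonian; B — Triassic; C — Cretaceous

A: 375 Ma lies in 419.2–358.9 Ma, so Devonian.
B: 246.8 Ma lies in 251.902–201.4 Ma, so Triassic.
C: 130 Ma lies in 145–66 Ma, so Cretaceous.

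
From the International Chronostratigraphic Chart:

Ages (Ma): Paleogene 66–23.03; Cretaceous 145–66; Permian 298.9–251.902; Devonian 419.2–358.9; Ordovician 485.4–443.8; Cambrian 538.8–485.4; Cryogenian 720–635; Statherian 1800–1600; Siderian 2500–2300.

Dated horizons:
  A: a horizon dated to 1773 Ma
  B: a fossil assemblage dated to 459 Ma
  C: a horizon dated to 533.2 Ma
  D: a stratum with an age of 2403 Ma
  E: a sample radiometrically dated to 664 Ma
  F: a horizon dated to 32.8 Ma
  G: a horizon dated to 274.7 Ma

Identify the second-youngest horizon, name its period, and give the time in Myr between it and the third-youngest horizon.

G, in the Permian; 184.3 million years to B

Smaller Ma means younger, so youngest first: F 32.8 < G 274.7 < B 459 < C 533.2 < E 664 < A 1773 < D 2403.
Counting 2 along gives G (274.7 Ma); the excerpt puts that inside the Permian, 298.9–251.902 Ma.
Next in line is B (459 Ma), and 459 − 274.7 = 184.3 Myr.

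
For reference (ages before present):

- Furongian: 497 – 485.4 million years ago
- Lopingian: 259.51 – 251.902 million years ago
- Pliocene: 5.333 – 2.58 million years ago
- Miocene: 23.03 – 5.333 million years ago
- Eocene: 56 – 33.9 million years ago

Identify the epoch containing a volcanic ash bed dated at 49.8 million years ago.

49.8 Ma lies between 56 and 33.9 Ma, so it falls in the Eocene.

Eocene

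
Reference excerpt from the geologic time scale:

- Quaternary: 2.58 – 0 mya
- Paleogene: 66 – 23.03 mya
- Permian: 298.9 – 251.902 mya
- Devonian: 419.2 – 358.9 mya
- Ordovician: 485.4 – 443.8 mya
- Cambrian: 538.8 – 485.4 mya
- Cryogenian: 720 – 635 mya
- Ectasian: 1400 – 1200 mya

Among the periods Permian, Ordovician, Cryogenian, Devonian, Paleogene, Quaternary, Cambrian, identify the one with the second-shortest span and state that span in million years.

Ordovician, 41.6 million years

Start − end for each: Permian 298.9 − 251.902 = 46.998; Ordovician 485.4 − 443.8 = 41.6; Cryogenian 720 − 635 = 85; Devonian 419.2 − 358.9 = 60.3; Paleogene 66 − 23.03 = 42.97; Quaternary 2.58 − 0 = 2.58; Cambrian 538.8 − 485.4 = 53.4.
Ranking these from shortest: Quaternary < Ordovician < Paleogene < Permian < Cambrian < Devonian < Cryogenian.
Position 2 in that ranking is Ordovician, which lasted 41.6 Myr.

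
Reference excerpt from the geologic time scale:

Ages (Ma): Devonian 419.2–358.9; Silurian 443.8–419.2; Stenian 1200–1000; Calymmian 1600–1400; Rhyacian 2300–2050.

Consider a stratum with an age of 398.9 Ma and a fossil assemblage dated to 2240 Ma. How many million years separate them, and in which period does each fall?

1841.1 million years apart; the first in the Devonian, the second in the Rhyacian

Elapsed time: 2240 − 398.9 = 1841.1 Myr.
398.9 Ma lies within 419.2–358.9 Ma: Devonian.
2240 Ma lies within 2300–2050 Ma: Rhyacian.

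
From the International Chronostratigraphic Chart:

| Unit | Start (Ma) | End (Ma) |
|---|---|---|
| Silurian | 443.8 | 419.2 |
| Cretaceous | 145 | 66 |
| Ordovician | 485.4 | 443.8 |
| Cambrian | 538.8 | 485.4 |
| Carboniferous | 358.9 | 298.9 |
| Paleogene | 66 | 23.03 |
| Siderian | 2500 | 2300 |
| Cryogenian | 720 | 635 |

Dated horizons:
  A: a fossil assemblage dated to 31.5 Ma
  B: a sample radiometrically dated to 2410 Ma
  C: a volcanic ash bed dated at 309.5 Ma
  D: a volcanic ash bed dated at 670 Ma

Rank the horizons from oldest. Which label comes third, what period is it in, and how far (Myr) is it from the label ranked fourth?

Larger Ma means older, so oldest first: B 2410 > D 670 > C 309.5 > A 31.5.
Counting 3 along gives C (309.5 Ma); the excerpt puts that inside the Carboniferous, 358.9–298.9 Ma.
Next in line is A (31.5 Ma), and 309.5 − 31.5 = 278 Myr.

C, in the Carboniferous; 278 million years to A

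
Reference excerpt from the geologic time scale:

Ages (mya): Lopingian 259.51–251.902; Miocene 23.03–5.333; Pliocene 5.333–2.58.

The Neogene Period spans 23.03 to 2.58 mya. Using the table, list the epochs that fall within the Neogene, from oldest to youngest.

Epochs with both bounds inside 23.03–2.58 Ma: Miocene (23.03–5.333), Pliocene (5.333–2.58).

Miocene, Pliocene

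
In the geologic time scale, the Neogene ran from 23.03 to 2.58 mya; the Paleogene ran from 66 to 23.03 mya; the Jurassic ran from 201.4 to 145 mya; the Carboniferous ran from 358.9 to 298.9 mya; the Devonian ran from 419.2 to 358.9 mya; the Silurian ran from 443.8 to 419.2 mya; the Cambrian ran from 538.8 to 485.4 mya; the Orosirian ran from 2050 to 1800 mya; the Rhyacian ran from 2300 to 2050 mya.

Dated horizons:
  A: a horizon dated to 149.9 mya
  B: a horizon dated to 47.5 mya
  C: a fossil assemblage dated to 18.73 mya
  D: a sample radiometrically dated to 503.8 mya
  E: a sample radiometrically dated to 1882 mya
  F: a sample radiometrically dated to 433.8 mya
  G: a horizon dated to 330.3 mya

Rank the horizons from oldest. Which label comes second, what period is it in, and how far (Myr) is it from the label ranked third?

D, in the Cambrian; 70 million years to F

Larger Ma means older, so oldest first: E 1882 > D 503.8 > F 433.8 > G 330.3 > A 149.9 > B 47.5 > C 18.73.
Counting 2 along gives D (503.8 Ma); the excerpt puts that inside the Cambrian, 538.8–485.4 Ma.
Next in line is F (433.8 Ma), and 503.8 − 433.8 = 70 Myr.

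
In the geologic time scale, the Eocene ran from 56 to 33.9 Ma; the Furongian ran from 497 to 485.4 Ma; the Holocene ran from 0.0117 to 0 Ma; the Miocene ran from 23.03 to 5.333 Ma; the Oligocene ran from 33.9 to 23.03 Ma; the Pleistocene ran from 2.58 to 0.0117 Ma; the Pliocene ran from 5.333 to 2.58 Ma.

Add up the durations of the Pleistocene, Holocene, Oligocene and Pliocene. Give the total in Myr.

Duration is start − end for each: (2.58 − 0.0117) + (0.0117 − 0) + (33.9 − 23.03) + (5.333 − 2.58).
That is 2.5683 + 0.0117 + 10.87 + 2.753, which totals 16.203 million years.

16.203 million years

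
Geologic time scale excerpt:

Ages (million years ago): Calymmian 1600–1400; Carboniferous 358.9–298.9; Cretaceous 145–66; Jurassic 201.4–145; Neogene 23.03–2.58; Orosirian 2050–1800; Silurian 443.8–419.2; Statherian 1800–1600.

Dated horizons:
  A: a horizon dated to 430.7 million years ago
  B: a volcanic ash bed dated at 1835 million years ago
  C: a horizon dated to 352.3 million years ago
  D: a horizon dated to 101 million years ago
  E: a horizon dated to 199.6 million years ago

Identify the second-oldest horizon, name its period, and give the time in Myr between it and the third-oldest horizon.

A, in the Silurian; 78.4 million years to C

Larger Ma means older, so oldest first: B 1835 > A 430.7 > C 352.3 > E 199.6 > D 101.
Counting 2 along gives A (430.7 Ma); the excerpt puts that inside the Silurian, 443.8–419.2 Ma.
Next in line is C (352.3 Ma), and 430.7 − 352.3 = 78.4 Myr.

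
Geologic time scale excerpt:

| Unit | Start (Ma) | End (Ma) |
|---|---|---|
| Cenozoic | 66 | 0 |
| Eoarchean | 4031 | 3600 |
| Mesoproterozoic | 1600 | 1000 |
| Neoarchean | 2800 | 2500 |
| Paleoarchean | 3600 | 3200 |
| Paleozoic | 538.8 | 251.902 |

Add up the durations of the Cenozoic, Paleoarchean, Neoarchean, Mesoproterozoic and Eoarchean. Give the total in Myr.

1797 million years

Each duration: Cenozoic = 66; Paleoarchean = 400; Neoarchean = 300; Mesoproterozoic = 600; Eoarchean = 431.
Sum: 66 + 400 + 300 + 600 + 431 = 1797 Myr.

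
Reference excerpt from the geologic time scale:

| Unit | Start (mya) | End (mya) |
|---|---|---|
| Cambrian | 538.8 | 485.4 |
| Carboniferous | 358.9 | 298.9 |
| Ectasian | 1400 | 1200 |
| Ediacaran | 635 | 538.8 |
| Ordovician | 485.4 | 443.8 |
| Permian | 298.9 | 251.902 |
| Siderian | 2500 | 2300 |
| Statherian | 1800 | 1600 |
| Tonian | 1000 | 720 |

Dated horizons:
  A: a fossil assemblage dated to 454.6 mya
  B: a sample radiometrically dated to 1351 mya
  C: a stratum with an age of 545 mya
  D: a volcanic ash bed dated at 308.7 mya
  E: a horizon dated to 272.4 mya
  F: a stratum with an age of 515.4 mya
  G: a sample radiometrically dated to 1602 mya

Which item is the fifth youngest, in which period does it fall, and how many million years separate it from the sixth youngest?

C, in the Ediacaran; 806 million years to B

Smaller Ma means younger, so youngest first: E 272.4 < D 308.7 < A 454.6 < F 515.4 < C 545 < B 1351 < G 1602.
Counting 5 along gives C (545 Ma); the excerpt puts that inside the Ediacaran, 635–538.8 Ma.
Next in line is B (1351 Ma), and 1351 − 545 = 806 Myr.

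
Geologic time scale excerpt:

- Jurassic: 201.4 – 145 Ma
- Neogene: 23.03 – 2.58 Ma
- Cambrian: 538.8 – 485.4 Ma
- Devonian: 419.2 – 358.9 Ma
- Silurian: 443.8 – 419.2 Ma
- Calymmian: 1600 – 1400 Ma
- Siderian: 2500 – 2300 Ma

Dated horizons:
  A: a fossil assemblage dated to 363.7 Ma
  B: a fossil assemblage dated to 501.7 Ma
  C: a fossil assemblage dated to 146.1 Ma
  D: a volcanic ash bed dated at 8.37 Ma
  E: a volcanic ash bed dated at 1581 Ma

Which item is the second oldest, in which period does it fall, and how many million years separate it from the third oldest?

B, in the Cambrian; 138 million years to A

Larger Ma means older, so oldest first: E 1581 > B 501.7 > A 363.7 > C 146.1 > D 8.37.
Counting 2 along gives B (501.7 Ma); the excerpt puts that inside the Cambrian, 538.8–485.4 Ma.
Next in line is A (363.7 Ma), and 501.7 − 363.7 = 138 Myr.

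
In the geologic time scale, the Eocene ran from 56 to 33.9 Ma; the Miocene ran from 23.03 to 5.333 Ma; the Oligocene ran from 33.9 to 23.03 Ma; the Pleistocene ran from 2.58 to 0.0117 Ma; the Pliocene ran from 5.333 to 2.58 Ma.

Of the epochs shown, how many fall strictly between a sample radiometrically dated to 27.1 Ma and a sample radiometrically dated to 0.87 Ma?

2

The older date is 27.1 Ma and the younger is 0.87 Ma.
Epochs with start < 27.1 and end > 0.87 Ma: Miocene (23.03–5.333), Pliocene (5.333–2.58).
That is 2 complete epochs.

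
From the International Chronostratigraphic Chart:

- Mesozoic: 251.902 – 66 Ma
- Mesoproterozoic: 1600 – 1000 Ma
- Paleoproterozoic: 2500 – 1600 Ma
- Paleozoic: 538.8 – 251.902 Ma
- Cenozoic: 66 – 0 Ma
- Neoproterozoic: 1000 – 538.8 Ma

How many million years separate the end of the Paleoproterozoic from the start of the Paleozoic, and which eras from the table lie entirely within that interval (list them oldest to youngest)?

End of Paleoproterozoic = 1600 Ma; start of Paleozoic = 538.8 Ma.
Gap = 1600 − 538.8 = 1061.2 Myr.
Eras wholly inside 1600–538.8 Ma: Mesoproterozoic (1600–1000), Neoproterozoic (1000–538.8).

1061.2 million years; Mesoproterozoic, Neoproterozoic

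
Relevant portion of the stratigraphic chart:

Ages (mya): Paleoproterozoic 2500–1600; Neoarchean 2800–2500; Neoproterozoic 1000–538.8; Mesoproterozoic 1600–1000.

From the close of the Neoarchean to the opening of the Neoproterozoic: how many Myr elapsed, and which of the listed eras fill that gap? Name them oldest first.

End of Neoarchean = 2500 Ma; start of Neoproterozoic = 1000 Ma.
Gap = 2500 − 1000 = 1500 Myr.
Eras wholly inside 2500–1000 Ma: Paleoproterozoic (2500–1600), Mesoproterozoic (1600–1000).

1500 million years; Paleoproterozoic, Mesoproterozoic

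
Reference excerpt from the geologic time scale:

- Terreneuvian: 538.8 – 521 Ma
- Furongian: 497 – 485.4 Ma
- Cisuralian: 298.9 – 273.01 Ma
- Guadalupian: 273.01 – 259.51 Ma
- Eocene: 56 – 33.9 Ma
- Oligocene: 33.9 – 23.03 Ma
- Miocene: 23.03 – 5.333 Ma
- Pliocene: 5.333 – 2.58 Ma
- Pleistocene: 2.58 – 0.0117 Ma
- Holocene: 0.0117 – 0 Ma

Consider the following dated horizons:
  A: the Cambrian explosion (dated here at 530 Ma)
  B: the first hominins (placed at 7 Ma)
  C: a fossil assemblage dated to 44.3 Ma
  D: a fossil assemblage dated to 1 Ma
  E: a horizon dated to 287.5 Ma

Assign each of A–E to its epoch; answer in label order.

Match each age against the start–end ranges in the excerpt: A = 530 Ma → Terreneuvian (538.8–521); B = 7 Ma → Miocene (23.03–5.333); C = 44.3 Ma → Eocene (56–33.9); D = 1 Ma → Pleistocene (2.58–0.0117); E = 287.5 Ma → Cisuralian (298.9–273.01).

A — Terreneuvian; B — Miocene; C — Eocene; D — Pleistocene; E — Cisuralian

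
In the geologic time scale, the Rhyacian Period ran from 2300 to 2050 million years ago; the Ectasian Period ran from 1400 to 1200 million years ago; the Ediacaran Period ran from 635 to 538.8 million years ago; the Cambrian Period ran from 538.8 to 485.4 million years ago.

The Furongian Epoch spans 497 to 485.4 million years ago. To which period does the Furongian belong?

Cambrian

The Furongian (497–485.4 Ma) lies entirely within 538.8–485.4 Ma, the Cambrian Period.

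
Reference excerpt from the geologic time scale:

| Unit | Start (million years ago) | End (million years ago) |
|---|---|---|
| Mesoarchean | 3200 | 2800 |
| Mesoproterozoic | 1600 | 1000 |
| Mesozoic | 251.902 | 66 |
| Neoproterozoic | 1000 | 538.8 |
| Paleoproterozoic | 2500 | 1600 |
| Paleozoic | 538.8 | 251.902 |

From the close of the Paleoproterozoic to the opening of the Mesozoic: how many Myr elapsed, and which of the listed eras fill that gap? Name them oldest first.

1348.098 million years; Mesoproterozoic, Neoproterozoic, Paleozoic

The Paleoproterozoic closes at 1600 Ma and the Mesozoic opens at 251.902 Ma, so the interval is 1600 − 251.902 = 1348.098 Myr.
An era fits inside if it starts at or after 1600 Ma and ends at or before 251.902 Ma; oldest first that gives Mesoproterozoic, Neoproterozoic, Paleozoic.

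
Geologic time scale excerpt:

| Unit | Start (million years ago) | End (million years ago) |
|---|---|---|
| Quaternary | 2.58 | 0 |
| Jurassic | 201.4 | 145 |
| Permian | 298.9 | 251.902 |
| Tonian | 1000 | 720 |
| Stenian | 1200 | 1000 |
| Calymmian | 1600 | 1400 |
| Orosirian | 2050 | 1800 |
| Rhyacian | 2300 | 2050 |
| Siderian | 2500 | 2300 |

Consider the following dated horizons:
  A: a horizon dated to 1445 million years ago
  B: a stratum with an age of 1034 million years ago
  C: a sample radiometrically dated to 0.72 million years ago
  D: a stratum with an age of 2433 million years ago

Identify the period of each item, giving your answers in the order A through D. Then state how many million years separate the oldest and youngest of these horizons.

A — Calymmian; B — Stenian; C — Quaternary; D — Siderian; span 2432.28 million years

Match each age against the start–end ranges in the excerpt: A = 1445 Ma → Calymmian (1600–1400); B = 1034 Ma → Stenian (1200–1000); C = 0.72 Ma → Quaternary (2.58–0); D = 2433 Ma → Siderian (2500–2300).
The largest age is 2433 Ma and the smallest is 0.72 Ma; their difference is 2432.28 Myr.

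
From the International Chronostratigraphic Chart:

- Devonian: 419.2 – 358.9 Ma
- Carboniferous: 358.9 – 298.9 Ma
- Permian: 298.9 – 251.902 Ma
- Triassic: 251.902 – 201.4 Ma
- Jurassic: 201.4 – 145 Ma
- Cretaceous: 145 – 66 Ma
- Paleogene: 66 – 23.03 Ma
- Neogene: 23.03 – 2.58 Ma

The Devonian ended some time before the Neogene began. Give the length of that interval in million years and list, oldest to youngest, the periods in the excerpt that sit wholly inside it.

End of Devonian = 358.9 Ma; start of Neogene = 23.03 Ma.
Gap = 358.9 − 23.03 = 335.87 Myr.
Periods wholly inside 358.9–23.03 Ma: Carboniferous (358.9–298.9), Permian (298.9–251.902), Triassic (251.902–201.4), Jurassic (201.4–145), Cretaceous (145–66), Paleogene (66–23.03).

335.87 million years; Carboniferous, Permian, Triassic, Jurassic, Cretaceous, Paleogene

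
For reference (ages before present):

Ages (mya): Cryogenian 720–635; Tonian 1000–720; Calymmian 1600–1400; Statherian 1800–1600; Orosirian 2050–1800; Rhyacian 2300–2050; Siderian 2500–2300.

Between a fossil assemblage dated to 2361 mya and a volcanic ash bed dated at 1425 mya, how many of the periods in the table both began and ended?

2361 Ma sits inside the Siderian (2500–2300) and 1425 Ma inside the Calymmian (1600–1400); neither of those is wholly between the two dates.
The listed periods lying completely between them are Rhyacian, Orosirian, Statherian — 3 in all.

3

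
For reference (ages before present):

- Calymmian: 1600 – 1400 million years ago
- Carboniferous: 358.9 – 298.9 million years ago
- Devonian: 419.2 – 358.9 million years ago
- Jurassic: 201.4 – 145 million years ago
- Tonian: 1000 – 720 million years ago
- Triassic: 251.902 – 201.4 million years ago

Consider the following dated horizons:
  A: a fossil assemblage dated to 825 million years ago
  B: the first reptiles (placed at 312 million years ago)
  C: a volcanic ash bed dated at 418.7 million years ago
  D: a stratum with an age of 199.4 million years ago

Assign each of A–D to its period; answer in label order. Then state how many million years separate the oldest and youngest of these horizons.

A — Tonian; B — Carboniferous; C — Devonian; D — Jurassic; span 625.6 million years

Match each age against the start–end ranges in the excerpt: A = 825 Ma → Tonian (1000–720); B = 312 Ma → Carboniferous (358.9–298.9); C = 418.7 Ma → Devonian (419.2–358.9); D = 199.4 Ma → Jurassic (201.4–145).
The largest age is 825 Ma and the smallest is 199.4 Ma; their difference is 625.6 Myr.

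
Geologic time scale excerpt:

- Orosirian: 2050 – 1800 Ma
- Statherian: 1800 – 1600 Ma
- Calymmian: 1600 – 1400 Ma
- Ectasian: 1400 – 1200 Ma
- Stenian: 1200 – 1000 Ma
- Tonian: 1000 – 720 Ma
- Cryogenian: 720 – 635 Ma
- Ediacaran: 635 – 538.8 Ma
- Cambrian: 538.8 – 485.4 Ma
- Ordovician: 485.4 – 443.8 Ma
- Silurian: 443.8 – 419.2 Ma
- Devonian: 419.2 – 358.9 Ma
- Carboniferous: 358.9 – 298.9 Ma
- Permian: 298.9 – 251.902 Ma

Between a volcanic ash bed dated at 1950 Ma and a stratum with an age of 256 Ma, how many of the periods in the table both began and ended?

1950 Ma sits inside the Orosirian (2050–1800) and 256 Ma inside the Permian (298.9–251.902); neither of those is wholly between the two dates.
The listed periods lying completely between them are Statherian, Calymmian, Ectasian, Stenian, Tonian, Cryogenian, Ediacaran, Cambrian, Ordovician, Silurian, Devonian, Carboniferous — 12 in all.

12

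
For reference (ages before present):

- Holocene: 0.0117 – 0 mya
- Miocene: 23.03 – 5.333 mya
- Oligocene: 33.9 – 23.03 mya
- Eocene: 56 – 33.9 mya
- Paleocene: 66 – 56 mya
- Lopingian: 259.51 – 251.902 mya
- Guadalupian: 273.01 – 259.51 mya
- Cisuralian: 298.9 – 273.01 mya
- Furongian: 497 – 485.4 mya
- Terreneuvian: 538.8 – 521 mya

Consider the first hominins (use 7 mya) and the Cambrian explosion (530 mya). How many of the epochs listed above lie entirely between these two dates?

7

530 Ma sits inside the Terreneuvian (538.8–521) and 7 Ma inside the Miocene (23.03–5.333); neither of those is wholly between the two dates.
The listed epochs lying completely between them are Furongian, Cisuralian, Guadalupian, Lopingian, Paleocene, Eocene, Oligocene — 7 in all.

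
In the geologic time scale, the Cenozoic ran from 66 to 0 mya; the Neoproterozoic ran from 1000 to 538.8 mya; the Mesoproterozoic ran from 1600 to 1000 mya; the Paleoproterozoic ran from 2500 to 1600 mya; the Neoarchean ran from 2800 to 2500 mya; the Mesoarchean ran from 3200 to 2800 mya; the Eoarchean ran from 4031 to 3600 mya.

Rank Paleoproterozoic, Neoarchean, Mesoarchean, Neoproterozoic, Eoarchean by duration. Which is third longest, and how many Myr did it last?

Eoarchean, 431 million years

Start − end for each: Paleoproterozoic 2500 − 1600 = 900; Neoarchean 2800 − 2500 = 300; Mesoarchean 3200 − 2800 = 400; Neoproterozoic 1000 − 538.8 = 461.2; Eoarchean 4031 − 3600 = 431.
Ranking these from longest: Paleoproterozoic > Neoproterozoic > Eoarchean > Mesoarchean > Neoarchean.
Position 3 in that ranking is Eoarchean, which lasted 431 Myr.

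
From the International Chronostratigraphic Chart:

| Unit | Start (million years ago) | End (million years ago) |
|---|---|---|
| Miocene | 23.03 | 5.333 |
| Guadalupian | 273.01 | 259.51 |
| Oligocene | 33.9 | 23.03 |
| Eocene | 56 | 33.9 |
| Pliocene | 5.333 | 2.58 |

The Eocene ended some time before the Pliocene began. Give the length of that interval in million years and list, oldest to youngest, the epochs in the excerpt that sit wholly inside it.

The Eocene closes at 33.9 Ma and the Pliocene opens at 5.333 Ma, so the interval is 33.9 − 5.333 = 28.567 Myr.
An epoch fits inside if it starts at or after 33.9 Ma and ends at or before 5.333 Ma; oldest first that gives Oligocene, Miocene.

28.567 million years; Oligocene, Miocene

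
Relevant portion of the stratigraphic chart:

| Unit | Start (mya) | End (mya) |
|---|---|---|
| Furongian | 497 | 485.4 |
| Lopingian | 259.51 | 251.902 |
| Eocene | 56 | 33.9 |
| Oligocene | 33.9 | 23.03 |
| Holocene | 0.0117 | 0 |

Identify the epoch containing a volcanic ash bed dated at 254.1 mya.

Lopingian

254.1 Ma lies between 259.51 and 251.902 Ma, so it falls in the Lopingian.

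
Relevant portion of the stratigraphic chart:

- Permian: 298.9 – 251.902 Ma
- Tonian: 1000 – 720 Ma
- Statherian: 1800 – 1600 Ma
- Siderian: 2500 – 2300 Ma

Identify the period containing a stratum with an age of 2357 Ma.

2357 Ma lies between 2500 and 2300 Ma, so it falls in the Siderian.

Siderian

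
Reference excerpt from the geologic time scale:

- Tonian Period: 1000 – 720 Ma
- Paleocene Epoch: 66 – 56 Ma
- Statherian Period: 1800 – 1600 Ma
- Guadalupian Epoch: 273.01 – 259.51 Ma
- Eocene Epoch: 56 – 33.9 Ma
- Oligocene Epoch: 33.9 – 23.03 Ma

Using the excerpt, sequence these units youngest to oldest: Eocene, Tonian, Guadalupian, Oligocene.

Oligocene → Eocene → Guadalupian → Tonian

Read off each span (Ma): Eocene 56–33.9; Tonian 1000–720; Guadalupian 273.01–259.51; Oligocene 33.9–23.03.
Larger Ma is older, so oldest→youngest is Tonian, Guadalupian, Eocene, Oligocene; reverse it for youngest→oldest.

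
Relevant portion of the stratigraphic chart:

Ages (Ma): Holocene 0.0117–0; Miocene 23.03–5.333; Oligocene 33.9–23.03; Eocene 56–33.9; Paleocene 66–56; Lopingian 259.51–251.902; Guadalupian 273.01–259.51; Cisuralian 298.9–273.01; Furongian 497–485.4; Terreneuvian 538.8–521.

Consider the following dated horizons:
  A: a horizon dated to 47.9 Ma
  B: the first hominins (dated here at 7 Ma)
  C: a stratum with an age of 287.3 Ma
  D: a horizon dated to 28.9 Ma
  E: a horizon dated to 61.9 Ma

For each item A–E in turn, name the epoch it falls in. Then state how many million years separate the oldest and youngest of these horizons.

A: 47.9 Ma lies in 56–33.9 Ma, so Eocene.
B: 7 Ma lies in 23.03–5.333 Ma, so Miocene.
C: 287.3 Ma lies in 298.9–273.01 Ma, so Cisuralian.
D: 28.9 Ma lies in 33.9–23.03 Ma, so Oligocene.
E: 61.9 Ma lies in 66–56 Ma, so Paleocene.
Oldest = 287.3 Ma, youngest = 7 Ma → span 280.3 Myr.

A — Eocene; B — Miocene; C — Cisuralian; D — Oligocene; E — Paleocene; span 280.3 million years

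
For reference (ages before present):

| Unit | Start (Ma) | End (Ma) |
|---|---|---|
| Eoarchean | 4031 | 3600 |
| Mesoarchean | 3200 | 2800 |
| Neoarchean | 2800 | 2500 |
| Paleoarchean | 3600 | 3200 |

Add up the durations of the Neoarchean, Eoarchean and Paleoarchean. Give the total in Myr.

Duration is start − end for each: (2800 − 2500) + (4031 − 3600) + (3600 − 3200).
That is 300 + 431 + 400, which totals 1131 million years.

1131 million years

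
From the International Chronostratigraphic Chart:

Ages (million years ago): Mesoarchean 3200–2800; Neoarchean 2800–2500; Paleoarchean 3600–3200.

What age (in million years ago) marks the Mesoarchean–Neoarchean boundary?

2800 million years ago

The Mesoarchean ends and the Neoarchean begins at 2800 million years ago.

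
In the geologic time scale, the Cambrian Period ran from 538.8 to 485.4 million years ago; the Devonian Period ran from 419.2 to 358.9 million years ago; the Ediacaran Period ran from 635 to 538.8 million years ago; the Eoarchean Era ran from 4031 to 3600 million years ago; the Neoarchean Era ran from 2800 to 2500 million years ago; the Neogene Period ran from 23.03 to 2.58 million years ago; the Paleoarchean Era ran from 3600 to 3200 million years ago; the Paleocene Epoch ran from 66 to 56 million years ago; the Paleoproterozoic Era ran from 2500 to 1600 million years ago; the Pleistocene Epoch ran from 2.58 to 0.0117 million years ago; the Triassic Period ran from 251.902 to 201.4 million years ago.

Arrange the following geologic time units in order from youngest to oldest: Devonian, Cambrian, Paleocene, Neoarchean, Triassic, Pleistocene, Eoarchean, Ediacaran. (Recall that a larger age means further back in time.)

Sorting by start age (ascending Ma, since larger Ma = older): Pleistocene began 2.58, Paleocene began 66, Triassic began 251.902, Devonian began 419.2, Cambrian began 538.8, Ediacaran began 635, Neoarchean began 2800, Eoarchean began 4031.

Pleistocene, Paleocene, Triassic, Devonian, Cambrian, Ediacaran, Neoarchean, Eoarchean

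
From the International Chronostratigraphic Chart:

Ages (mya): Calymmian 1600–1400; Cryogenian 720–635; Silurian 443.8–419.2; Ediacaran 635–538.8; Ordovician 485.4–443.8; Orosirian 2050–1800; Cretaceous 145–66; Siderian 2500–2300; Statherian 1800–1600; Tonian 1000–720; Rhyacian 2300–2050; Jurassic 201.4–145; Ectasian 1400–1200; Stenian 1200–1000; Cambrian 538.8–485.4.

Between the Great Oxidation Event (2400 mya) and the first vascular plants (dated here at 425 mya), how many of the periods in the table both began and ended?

11

The older date is 2400 Ma and the younger is 425 Ma.
Periods with start < 2400 and end > 425 Ma: Rhyacian (2300–2050), Orosirian (2050–1800), Statherian (1800–1600), Calymmian (1600–1400), Ectasian (1400–1200), Stenian (1200–1000), Tonian (1000–720), Cryogenian (720–635), Ediacaran (635–538.8), Cambrian (538.8–485.4), Ordovician (485.4–443.8).
That is 11 complete periods.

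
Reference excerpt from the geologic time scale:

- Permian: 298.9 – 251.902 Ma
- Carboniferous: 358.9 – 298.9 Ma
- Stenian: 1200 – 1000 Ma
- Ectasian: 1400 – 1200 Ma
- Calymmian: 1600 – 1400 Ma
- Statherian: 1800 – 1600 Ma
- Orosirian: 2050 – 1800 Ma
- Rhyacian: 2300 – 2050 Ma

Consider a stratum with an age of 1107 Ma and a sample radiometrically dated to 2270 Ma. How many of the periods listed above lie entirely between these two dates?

4

The older date is 2270 Ma and the younger is 1107 Ma.
Periods with start < 2270 and end > 1107 Ma: Orosirian (2050–1800), Statherian (1800–1600), Calymmian (1600–1400), Ectasian (1400–1200).
That is 4 complete periods.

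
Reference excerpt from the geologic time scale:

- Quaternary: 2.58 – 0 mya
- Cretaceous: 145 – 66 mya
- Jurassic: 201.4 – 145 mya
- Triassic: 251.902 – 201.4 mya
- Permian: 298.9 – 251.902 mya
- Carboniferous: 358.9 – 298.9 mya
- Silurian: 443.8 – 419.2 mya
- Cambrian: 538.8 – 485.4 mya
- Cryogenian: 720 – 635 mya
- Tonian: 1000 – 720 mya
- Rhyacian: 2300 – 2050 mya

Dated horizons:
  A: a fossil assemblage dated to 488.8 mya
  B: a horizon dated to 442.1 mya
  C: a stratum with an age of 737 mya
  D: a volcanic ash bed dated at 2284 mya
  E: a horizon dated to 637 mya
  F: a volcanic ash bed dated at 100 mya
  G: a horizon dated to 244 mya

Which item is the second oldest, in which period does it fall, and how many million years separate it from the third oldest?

Sorted oldest-first by Ma: D (2284), C (737), E (637), A (488.8), B (442.1), G (244), F (100).
The second oldest is C at 737 Ma, which lies in 1000–720 Ma: the Tonian.
The third oldest is E at 637 Ma; separation = |737 − 637| = 100 Myr.

C, in the Tonian; 100 million years to E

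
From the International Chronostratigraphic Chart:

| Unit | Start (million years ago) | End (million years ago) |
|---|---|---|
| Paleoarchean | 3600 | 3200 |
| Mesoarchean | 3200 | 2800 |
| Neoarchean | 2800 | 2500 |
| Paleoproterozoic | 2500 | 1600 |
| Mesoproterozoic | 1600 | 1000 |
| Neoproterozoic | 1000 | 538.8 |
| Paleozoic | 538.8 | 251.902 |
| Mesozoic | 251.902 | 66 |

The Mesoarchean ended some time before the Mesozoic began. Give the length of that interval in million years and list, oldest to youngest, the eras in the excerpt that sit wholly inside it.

2548.098 million years; Neoarchean, Paleoproterozoic, Mesoproterozoic, Neoproterozoic, Paleozoic

End of Mesoarchean = 2800 Ma; start of Mesozoic = 251.902 Ma.
Gap = 2800 − 251.902 = 2548.098 Myr.
Eras wholly inside 2800–251.902 Ma: Neoarchean (2800–2500), Paleoproterozoic (2500–1600), Mesoproterozoic (1600–1000), Neoproterozoic (1000–538.8), Paleozoic (538.8–251.902).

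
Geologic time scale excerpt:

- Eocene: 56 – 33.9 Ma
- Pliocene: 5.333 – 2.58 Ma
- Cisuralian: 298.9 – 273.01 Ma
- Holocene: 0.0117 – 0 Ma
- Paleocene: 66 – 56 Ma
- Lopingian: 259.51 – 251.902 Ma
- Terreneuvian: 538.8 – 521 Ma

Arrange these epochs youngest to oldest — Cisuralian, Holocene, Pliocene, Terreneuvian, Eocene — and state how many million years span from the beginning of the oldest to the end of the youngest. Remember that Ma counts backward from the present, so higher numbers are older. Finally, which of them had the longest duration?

From the excerpt: Cisuralian 298.9–273.01; Holocene 0.0117–0; Pliocene 5.333–2.58; Terreneuvian 538.8–521; Eocene 56–33.9 (Ma).
Larger Ma is earlier, so the oldest is Terreneuvian and the youngest is Holocene; youngest to oldest: Holocene, Pliocene, Eocene, Cisuralian, Terreneuvian.
Oldest start 538.8 minus youngest end 0 gives 538.8 Myr overall.
Individual lengths (start − end): Holocene 0.0117; Cisuralian 25.89; Eocene 22.1; Pliocene 2.753; Terreneuvian 17.8. The largest is Cisuralian at 25.89 Myr.

Holocene → Pliocene → Eocene → Cisuralian → Terreneuvian; total span 538.8 Myr; longest is Cisuralian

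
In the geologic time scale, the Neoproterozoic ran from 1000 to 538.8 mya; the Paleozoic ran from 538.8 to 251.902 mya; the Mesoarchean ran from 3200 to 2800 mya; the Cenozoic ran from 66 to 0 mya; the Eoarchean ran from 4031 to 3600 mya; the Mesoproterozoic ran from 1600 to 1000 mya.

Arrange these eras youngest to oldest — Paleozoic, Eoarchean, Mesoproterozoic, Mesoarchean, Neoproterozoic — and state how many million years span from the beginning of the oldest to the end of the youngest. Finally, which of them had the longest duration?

From the excerpt: Paleozoic 538.8–251.902; Eoarchean 4031–3600; Mesoproterozoic 1600–1000; Mesoarchean 3200–2800; Neoproterozoic 1000–538.8 (Ma).
Larger Ma is earlier, so the oldest is Eoarchean and the youngest is Paleozoic; youngest to oldest: Paleozoic, Neoproterozoic, Mesoproterozoic, Mesoarchean, Eoarchean.
Oldest start 4031 minus youngest end 251.902 gives 3779.098 Myr overall.
Individual lengths (start − end): Paleozoic 286.898; Eoarchean 431; Neoproterozoic 461.2; Mesoarchean 400; Mesoproterozoic 600. The largest is Mesoproterozoic at 600 Myr.

Paleozoic → Neoproterozoic → Mesoproterozoic → Mesoarchean → Eoarchean; total span 3779.098 Myr; longest is Mesoproterozoic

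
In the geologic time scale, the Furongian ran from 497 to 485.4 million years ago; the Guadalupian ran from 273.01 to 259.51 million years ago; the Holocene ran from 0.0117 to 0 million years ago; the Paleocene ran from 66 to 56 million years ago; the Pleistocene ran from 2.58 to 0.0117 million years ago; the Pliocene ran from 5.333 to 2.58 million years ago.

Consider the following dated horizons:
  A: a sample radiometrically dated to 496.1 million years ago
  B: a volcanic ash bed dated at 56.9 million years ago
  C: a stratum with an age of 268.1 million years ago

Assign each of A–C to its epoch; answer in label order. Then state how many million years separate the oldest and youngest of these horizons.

A — Furongian; B — Paleocene; C — Guadalupian; span 439.2 million years

Match each age against the start–end ranges in the excerpt: A = 496.1 Ma → Furongian (497–485.4); B = 56.9 Ma → Paleocene (66–56); C = 268.1 Ma → Guadalupian (273.01–259.51).
The largest age is 496.1 Ma and the smallest is 56.9 Ma; their difference is 439.2 Myr.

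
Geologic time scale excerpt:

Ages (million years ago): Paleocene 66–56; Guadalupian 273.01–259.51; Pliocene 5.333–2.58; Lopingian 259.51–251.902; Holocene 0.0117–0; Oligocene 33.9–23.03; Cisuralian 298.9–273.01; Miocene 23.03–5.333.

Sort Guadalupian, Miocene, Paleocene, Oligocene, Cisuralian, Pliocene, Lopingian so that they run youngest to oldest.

Pliocene → Miocene → Oligocene → Paleocene → Lopingian → Guadalupian → Cisuralian

Sorting by start age (ascending Ma, since larger Ma = older): Pliocene start 5.333, Miocene start 23.03, Oligocene start 33.9, Paleocene start 66, Lopingian start 259.51, Guadalupian start 273.01, Cisuralian start 298.9.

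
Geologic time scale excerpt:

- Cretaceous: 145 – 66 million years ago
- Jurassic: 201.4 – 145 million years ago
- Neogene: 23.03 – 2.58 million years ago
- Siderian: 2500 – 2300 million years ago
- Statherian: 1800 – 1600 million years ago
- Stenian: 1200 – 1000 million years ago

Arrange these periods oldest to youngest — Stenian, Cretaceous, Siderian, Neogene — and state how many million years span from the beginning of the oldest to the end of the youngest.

Siderian → Stenian → Cretaceous → Neogene; total span 2497.42 Myr

From the excerpt: Stenian 1200–1000; Cretaceous 145–66; Siderian 2500–2300; Neogene 23.03–2.58 (Ma).
Larger Ma is earlier, so the oldest is Siderian and the youngest is Neogene; oldest to youngest: Siderian, Stenian, Cretaceous, Neogene.
Oldest start 2500 minus youngest end 2.58 gives 2497.42 Myr overall.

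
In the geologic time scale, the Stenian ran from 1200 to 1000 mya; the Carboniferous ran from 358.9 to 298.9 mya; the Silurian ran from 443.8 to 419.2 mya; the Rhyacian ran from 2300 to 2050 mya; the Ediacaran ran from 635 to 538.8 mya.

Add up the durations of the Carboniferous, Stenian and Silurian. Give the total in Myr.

Duration is start − end for each: (358.9 − 298.9) + (1200 − 1000) + (443.8 − 419.2).
That is 60 + 200 + 24.6, which totals 284.6 million years.

284.6 million years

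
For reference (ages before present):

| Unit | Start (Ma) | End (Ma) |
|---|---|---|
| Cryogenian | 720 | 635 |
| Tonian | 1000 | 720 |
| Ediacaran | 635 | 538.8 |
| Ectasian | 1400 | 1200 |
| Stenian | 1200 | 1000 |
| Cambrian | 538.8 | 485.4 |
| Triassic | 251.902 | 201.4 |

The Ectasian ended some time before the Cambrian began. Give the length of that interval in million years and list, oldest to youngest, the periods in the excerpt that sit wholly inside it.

The Ectasian closes at 1200 Ma and the Cambrian opens at 538.8 Ma, so the interval is 1200 − 538.8 = 661.2 Myr.
A period fits inside if it starts at or after 1200 Ma and ends at or before 538.8 Ma; oldest first that gives Stenian, Tonian, Cryogenian, Ediacaran.

661.2 million years; Stenian, Tonian, Cryogenian, Ediacaran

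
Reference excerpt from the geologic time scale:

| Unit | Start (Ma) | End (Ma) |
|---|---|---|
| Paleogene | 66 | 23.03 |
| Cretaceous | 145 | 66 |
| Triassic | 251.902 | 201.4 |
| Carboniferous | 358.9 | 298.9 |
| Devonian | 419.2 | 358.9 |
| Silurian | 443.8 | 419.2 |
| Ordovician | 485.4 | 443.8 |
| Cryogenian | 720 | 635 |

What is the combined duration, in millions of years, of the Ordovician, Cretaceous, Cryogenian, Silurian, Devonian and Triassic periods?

Each duration: Ordovician = 41.6; Cretaceous = 79; Cryogenian = 85; Silurian = 24.6; Devonian = 60.3; Triassic = 50.502.
Sum: 41.6 + 79 + 85 + 24.6 + 60.3 + 50.502 = 341.002 Myr.

341.002 million years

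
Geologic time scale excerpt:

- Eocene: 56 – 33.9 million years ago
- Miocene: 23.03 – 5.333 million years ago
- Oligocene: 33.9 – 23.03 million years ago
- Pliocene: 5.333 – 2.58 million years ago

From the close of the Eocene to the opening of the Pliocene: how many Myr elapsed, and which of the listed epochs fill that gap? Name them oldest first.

28.567 million years; Oligocene, Miocene

The Eocene closes at 33.9 Ma and the Pliocene opens at 5.333 Ma, so the interval is 33.9 − 5.333 = 28.567 Myr.
An epoch fits inside if it starts at or after 33.9 Ma and ends at or before 5.333 Ma; oldest first that gives Oligocene, Miocene.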